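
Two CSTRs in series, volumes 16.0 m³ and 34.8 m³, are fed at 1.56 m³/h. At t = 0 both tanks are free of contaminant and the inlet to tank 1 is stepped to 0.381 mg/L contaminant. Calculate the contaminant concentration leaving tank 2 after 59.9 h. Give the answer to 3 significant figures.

Time constants: τᵢ = Vᵢ/Q for each well-mixed tank.
τ₁ = 16.0/1.56 = 10.256 h; τ₂ = 34.8/1.56 = 22.308 h.
Tank 1: C₁ = C_in(1 − e^(−t/τ₁)). Tank 2 (τ₁ ≠ τ₂): C₂ = C_in[1 − (τ₁ e^(−t/τ₁) − τ₂ e^(−t/τ₂))/(τ₁ − τ₂)].
At t = 59.9: e^(−t/τ₁) = 0.0029081, e^(−t/τ₂) = 0.068209.
C₂ = 0.381·[1 − (10.256·0.0029081 − 22.308·0.068209)/(-12.051)] = 0.381·0.87621 = 0.33384 mg/L.

0.334 mg/L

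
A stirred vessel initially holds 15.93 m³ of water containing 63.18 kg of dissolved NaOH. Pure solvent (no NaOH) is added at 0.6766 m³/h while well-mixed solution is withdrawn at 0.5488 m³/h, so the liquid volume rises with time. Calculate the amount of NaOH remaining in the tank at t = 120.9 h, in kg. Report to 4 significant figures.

Let m(t) be the amount of NaOH. Volume: V(t) = V₀ + (Q_in − Q_out) t = 15.93 + 0.127800 t; V(120.9) = 31.3810 m³.
Solute balance: dm/dt = 0 − Q_out C = −Q_out m/V(t).
dm/m = −Q_out dt/(V₀ + 0.127800 t); integrating gives ln(m/m₀) = −(Q_out/(Q_in−Q_out)) ln(V/V₀).
m = m₀ (V₀/V)^(Q_out/(Q_in−Q_out)) = 63.18 × (15.93/31.3810)^(4.29421) = 3.43672 kg.

3.437 kg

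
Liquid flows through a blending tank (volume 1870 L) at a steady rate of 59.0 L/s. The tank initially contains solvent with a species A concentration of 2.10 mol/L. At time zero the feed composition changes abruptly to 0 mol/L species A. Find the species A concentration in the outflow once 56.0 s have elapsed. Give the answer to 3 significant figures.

0.359 mol/L

Mass balance on the solute (V constant): V dC/dt = Q(C_in − C).
Rewrite as dC/dt + C/τ = C_in/τ, τ = V/Q = 31.695 s.
C approaches C_in exponentially: C(t) = C_in + (C₀ − C_in) e^(−t/τ).
C(56.0) = 0 + (2.10 − 0)·e^(−56.0/31.695) = 0 + (2.1000)·0.17087 = 0.35883 mol/L.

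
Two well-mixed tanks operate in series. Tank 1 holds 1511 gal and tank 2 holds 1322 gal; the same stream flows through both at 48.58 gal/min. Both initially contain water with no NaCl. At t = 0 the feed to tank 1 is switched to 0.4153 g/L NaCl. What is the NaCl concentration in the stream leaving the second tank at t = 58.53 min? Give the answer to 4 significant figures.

Each tank obeys Vᵢ dCᵢ/dt = Q(Cᵢ₋₁ − Cᵢ), so τᵢ = Vᵢ/Q.
τ₁ = 1511/48.58 = 31.1033 min; τ₂ = 1322/48.58 = 27.2128 min.
Tank 1: C₁ = C_in(1 − e^(−t/τ₁)). Tank 2 (τ₁ ≠ τ₂): C₂ = C_in[1 − (τ₁ e^(−t/τ₁) − τ₂ e^(−t/τ₂))/(τ₁ − τ₂)].
At t = 58.53: e^(−t/τ₁) = 0.152317, e^(−t/τ₂) = 0.116388.
C₂ = 0.4153·[1 − (31.1033·0.152317 − 27.2128·0.116388)/(3.89049)] = 0.4153·0.596373 = 0.247674 g/L.

0.2477 g/L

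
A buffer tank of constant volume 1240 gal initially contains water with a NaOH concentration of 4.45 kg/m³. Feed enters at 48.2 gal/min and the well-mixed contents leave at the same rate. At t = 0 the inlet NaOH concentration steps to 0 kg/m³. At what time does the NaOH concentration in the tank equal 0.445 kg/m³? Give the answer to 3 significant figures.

Accumulation = in − out for the solute gives V dC/dt = Q(C_in − C), so τ = V/Q = 25.726 min.
C(t) = C_in + (C₀ − C_in) e^(−t/τ). Set C = 0.445 and solve for t:
e^(−t/τ) = (C − C_in)/(C₀ − C_in) = (0.445 − 0)/(4.45 − 0) = 0.10000
t = −τ ln(…) = 25.726 × 2.3026 = 59.237 min.

59.2 min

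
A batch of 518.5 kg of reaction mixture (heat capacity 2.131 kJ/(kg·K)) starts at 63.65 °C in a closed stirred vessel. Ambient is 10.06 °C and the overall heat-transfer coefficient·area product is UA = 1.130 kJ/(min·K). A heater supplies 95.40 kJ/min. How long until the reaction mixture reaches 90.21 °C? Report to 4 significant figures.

1932 min

Lumped-capacitance energy balance: M c_p dT/dt = UA(T_amb − T) + Q̇.
τ = M c_p/UA = 977.808 min; T_ss = T_amb + Q̇/UA = 10.06 + 95.40/1.130 = 94.4848 °C.
T(t) = T_ss + (T₀ − T_ss)e^(−t/τ); set T = 90.21:
t = −τ ln[(T − T_ss)/(T₀ − T_ss)] = −977.808 · ln(0.138635) = 1932.06 min.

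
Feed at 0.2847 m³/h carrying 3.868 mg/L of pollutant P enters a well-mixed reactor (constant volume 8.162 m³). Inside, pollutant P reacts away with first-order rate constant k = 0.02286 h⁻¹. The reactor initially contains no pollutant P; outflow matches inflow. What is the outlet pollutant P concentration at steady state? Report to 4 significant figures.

Species balance: V dC/dt = Q C_in − Q C − k V C.
Steady state (dC/dt = 0): C_ss = Q C_in/(Q + kV) = C_in/(1 + kV/Q).
C_ss = 0.2847·3.868/(0.2847 + 0.02286·8.162) = 1.10122/0.471283 = 2.33664 mg/L.

2.337 mg/L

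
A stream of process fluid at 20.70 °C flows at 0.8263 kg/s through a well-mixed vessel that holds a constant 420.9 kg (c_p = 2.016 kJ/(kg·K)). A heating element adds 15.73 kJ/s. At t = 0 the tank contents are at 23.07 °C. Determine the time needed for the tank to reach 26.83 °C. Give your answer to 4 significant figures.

First-law balance (no shaft work): M c_p dT/dt = ṁ c_p (T_in − T) + 15.73.
τ = M/ṁ = 509.379 s; T_ss = T_in + Q̇/(ṁ c_p) = 30.1428 °C.
T(t) = T_ss + (T₀ − T_ss) e^(−t/τ). Set T = 26.83:
e^(−t/τ) = (26.83 − 30.1428)/(23.07 − 30.1428) = 0.468385
t = −509.379 · ln(0.468385) = 386.346 s.

386.3 s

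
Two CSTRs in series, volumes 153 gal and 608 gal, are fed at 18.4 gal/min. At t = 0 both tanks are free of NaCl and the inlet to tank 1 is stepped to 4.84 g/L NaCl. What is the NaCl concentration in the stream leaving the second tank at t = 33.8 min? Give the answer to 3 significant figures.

Time constants: τᵢ = Vᵢ/Q for each well-mixed tank.
τ₁ = 153/18.4 = 8.3152 min; τ₂ = 608/18.4 = 33.043 min.
Tank 1: C₁ = C_in(1 − e^(−t/τ₁)). Tank 2 (τ₁ ≠ τ₂): C₂ = C_in[1 − (τ₁ e^(−t/τ₁) − τ₂ e^(−t/τ₂))/(τ₁ − τ₂)].
At t = 33.8: e^(−t/τ₁) = 0.017166, e^(−t/τ₂) = 0.35955.
C₂ = 4.84·[1 − (8.3152·0.017166 − 33.043·0.35955)/(-24.728)] = 4.84·0.52532 = 2.5425 g/L.

2.54 g/L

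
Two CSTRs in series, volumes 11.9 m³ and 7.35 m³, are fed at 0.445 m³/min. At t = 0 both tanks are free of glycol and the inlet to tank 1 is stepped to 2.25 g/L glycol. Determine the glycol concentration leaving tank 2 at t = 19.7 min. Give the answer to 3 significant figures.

Time constants: τᵢ = Vᵢ/Q for each well-mixed tank.
τ₁ = 11.9/0.445 = 26.742 min; τ₂ = 7.35/0.445 = 16.517 min.
Tank 1: C₁ = C_in(1 − e^(−t/τ₁)). Tank 2 (τ₁ ≠ τ₂): C₂ = C_in[1 − (τ₁ e^(−t/τ₁) − τ₂ e^(−t/τ₂))/(τ₁ − τ₂)].
At t = 19.7: e^(−t/τ₁) = 0.47870, e^(−t/τ₂) = 0.30339.
C₂ = 2.25·[1 − (26.742·0.47870 − 16.517·0.30339)/(10.225)] = 2.25·0.23811 = 0.53576 g/L.

0.536 g/L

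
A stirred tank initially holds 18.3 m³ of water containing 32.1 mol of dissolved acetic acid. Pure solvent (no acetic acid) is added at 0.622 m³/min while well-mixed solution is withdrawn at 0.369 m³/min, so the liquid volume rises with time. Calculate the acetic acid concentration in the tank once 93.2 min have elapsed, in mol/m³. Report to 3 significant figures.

0.229 mol/m³

Let m(t) be the amount of acetic acid. Volume: V(t) = V₀ + (Q_in − Q_out) t = 18.3 + 0.25300 t; V(93.2) = 41.880 m³.
Solute balance: dm/dt = 0 − Q_out C = −Q_out m/V(t).
Separate: dm/m = −Q_out dt/V(t) ⇒ ln(m/m₀) = −(Q_out/(Q_in−Q_out)) ln(V/V₀).
m = m₀ (V₀/V)^(Q_out/(Q_in−Q_out)) = 32.1 × (18.3/41.880)^(1.4585) = 9.5962 mol.
C = m/V = 9.5962/41.880 = 0.22914 mol/m³.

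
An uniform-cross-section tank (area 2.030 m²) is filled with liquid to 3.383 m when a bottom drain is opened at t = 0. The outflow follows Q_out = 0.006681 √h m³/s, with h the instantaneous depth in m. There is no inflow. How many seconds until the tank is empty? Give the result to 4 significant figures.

A dh/dt = −Q_out = −0.006681 √h.
∫ h^(−1/2) dh = −(0.006681/A) ∫ dt, giving 2√h = 2√h₀ − (0.006681/A) t.
Set h = 0: 2√h₀ = (0.006681/A) t_empty ⇒ t_empty = 2A√h₀/0.006681.
t_empty = 2·2.030·√3.383/0.006681 = 4.06000·1.83929/0.006681 = 1117.73 s.

1118 s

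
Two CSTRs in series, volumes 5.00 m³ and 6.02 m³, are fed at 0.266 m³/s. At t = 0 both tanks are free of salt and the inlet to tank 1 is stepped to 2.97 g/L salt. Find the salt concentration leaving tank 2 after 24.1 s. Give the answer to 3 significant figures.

Each tank obeys Vᵢ dCᵢ/dt = Q(Cᵢ₋₁ − Cᵢ), so τᵢ = Vᵢ/Q.
τ₁ = 5.00/0.266 = 18.797 s; τ₂ = 6.02/0.266 = 22.632 s.
Tank 1: C₁ = C_in(1 − e^(−t/τ₁)). Tank 2 (τ₁ ≠ τ₂): C₂ = C_in[1 − (τ₁ e^(−t/τ₁) − τ₂ e^(−t/τ₂))/(τ₁ − τ₂)].
At t = 24.1: e^(−t/τ₁) = 0.27745, e^(−t/τ₂) = 0.34477.
C₂ = 2.97·[1 − (18.797·0.27745 − 22.632·0.34477)/(-3.8346)] = 2.97·0.32523 = 0.96595 g/L.

0.966 g/L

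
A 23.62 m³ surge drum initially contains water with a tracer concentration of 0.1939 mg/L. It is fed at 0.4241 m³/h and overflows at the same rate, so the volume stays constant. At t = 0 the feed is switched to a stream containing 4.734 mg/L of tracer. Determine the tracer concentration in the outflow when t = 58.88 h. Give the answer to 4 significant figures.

Accumulation = in − out for the solute gives V dC/dt = Q(C_in − C).
Time constant τ = V/Q = 23.62/0.4241 = 55.6944 h.
C approaches C_in exponentially: C(t) = C_in + (C₀ − C_in) e^(−t/τ).
C(58.88) = 4.734 + (0.1939 − 4.734)·e^(−58.88/55.6944) = 4.734 + (-4.54010)·0.347428 = 3.15664 mg/L.

3.157 mg/L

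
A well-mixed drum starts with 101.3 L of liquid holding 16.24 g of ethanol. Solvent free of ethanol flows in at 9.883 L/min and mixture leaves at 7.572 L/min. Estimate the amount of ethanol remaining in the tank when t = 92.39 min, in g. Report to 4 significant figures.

0.3955 g

Let m(t) be the amount of ethanol. Volume: V(t) = V₀ + (Q_in − Q_out) t = 101.3 + 2.31100 t; V(92.39) = 314.813 L.
Solute balance: dm/dt = 0 − Q_out C = −Q_out m/V(t).
Separate: dm/m = −Q_out dt/V(t) ⇒ ln(m/m₀) = −(Q_out/(Q_in−Q_out)) ln(V/V₀).
m = m₀ (V₀/V)^(Q_out/(Q_in−Q_out)) = 16.24 × (101.3/314.813)^(3.27650) = 0.395451 g.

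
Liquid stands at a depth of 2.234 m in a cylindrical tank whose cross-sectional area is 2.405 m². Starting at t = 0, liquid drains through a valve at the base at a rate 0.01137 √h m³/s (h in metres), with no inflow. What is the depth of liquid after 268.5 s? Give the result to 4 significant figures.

Volume balance on the tank: A dh/dt = −0.01137 √h.
Separate and integrate: 2(√h − √h₀) = −(0.01137/A) t.
√h = √2.234 − 0.01137·268.5/(2·2.405) = 1.49466 − 0.634687 = 0.859970.
h = 0.859970² = 0.739548 m.

0.7395 m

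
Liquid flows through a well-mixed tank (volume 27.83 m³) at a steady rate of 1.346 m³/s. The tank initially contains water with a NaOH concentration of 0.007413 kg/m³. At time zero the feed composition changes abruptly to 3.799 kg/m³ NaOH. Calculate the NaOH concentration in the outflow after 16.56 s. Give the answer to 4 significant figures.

Transient balance on the dissolved component: V dC/dt = Q(C_in − C).
So dC/dt = (C_in − C)/τ with τ = V/Q = 27.83/1.346 = 20.6761 s.
Integrating: C(t) = C_in + (C₀ − C_in) e^(−t/τ).
C(16.56) = 3.799 + (0.007413 − 3.799)·e^(−16.56/20.6761) = 3.799 + (-3.79159)·0.448913 = 2.09691 kg/m³.

2.097 kg/m³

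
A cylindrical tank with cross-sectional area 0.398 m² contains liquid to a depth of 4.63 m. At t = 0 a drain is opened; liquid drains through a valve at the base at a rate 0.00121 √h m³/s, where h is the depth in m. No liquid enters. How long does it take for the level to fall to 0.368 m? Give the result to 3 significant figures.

With no inflow, A dh/dt = −0.00121 √h.
This is separable: 2 d(√h)/dt = −0.00121/A, so √h = √h₀ − (0.00121/(2A)) t.
t = 2A(√h₀ − √h)/0.00121 = 2·0.398·(√4.63 − √0.368)/0.00121
  = 0.79600 × (2.1517 − 0.60663) / 0.00121 = 1016.5 s.

1020 s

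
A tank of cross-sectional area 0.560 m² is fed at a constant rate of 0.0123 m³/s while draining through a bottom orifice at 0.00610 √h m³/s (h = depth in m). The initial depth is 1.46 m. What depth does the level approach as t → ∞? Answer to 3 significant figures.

4.07 m

A dh/dt = Q_in − 0.00610 √h. Steady state requires inflow = outflow:
Q_in = 0.00610 √h_ss ⇒ √h_ss = 0.0123/0.00610 = 2.0164.
h_ss = 2.0164² = 4.0658 m. (Since h₀ = 1.46 m < h_ss, the level will rise toward this value.)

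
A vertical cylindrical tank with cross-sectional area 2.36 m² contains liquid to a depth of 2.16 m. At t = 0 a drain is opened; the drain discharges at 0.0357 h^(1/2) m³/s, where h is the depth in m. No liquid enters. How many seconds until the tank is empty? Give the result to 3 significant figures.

194 s

Volume balance on the tank: A dh/dt = −0.0357 √h.
∫ h^(−1/2) dh = −(0.0357/A) ∫ dt, giving 2√h = 2√h₀ − (0.0357/A) t.
Tank is empty when √h = 0: t_empty = 2A√h₀/0.0357.
t_empty = 2·2.36·√2.16/0.0357 = 4.7200·1.4697/0.0357 = 194.31 s.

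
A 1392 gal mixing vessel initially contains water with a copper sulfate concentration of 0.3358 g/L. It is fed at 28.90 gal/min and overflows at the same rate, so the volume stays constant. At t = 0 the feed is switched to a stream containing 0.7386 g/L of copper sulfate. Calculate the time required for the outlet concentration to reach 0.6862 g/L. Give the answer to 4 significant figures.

98.24 min

Species balance: V dC/dt = Q(C_in − C) ⇒ τ = V/Q = 48.1661 min.
C(t) = C_in + (C₀ − C_in) e^(−t/τ). Set C = 0.6862 and solve for t:
e^(−t/τ) = (C − C_in)/(C₀ − C_in) = (0.6862 − 0.7386)/(0.3358 − 0.7386) = 0.130089
t = −τ ln(…) = 48.1661 × 2.03953 = 98.2364 min.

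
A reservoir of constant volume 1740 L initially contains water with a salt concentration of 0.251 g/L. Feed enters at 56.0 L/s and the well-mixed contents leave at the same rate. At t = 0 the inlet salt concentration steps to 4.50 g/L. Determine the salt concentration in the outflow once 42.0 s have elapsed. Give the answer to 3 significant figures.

3.40 g/L

Transient balance on the dissolved component: V dC/dt = Q(C_in − C).
Time constant τ = V/Q = 1740/56.0 = 31.071 s.
C approaches C_in exponentially: C(t) = C_in + (C₀ − C_in) e^(−t/τ).
C(42.0) = 4.50 + (0.251 − 4.50)·e^(−42.0/31.071) = 4.50 + (-4.2490)·0.25879 = 3.4004 g/L.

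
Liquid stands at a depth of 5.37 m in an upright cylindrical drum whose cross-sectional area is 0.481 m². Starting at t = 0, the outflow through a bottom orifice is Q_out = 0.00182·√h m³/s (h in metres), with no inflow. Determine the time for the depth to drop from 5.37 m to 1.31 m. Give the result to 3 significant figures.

Mass balance (ρ constant): A dh/dt = −0.00182 √h.
This is separable: 2 d(√h)/dt = −0.00182/A, so √h = √h₀ − (0.00182/(2A)) t.
t = 2A(√h₀ − √h)/0.00182 = 2·0.481·(√5.37 − √1.31)/0.00182
  = 0.96200 × (2.3173 − 1.1446) / 0.00182 = 619.89 s.

620 s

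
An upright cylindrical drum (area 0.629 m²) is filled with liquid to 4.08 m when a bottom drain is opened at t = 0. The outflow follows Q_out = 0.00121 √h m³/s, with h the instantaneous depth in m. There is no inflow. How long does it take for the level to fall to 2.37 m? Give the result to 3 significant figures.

A dh/dt = −Q_out = −0.00121 √h.
This is separable: 2 d(√h)/dt = −0.00121/A, so √h = √h₀ − (0.00121/(2A)) t.
t = 2A(√h₀ − √h)/0.00121 = 2·0.629·(√4.08 − √2.37)/0.00121
  = 1.2580 × (2.0199 − 1.5395) / 0.00121 = 499.48 s.

499 s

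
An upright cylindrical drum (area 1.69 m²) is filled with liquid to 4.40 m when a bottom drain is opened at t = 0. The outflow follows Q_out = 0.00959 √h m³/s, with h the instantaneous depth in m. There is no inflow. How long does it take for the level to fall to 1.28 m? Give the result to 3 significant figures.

With no inflow, A dh/dt = −0.00959 √h.
This is separable: 2 d(√h)/dt = −0.00959/A, so √h = √h₀ − (0.00959/(2A)) t.
t = 2A(√h₀ − √h)/0.00959 = 2·1.69·(√4.40 − √1.28)/0.00959
  = 3.3800 × (2.0976 − 1.1314) / 0.00959 = 340.55 s.

341 s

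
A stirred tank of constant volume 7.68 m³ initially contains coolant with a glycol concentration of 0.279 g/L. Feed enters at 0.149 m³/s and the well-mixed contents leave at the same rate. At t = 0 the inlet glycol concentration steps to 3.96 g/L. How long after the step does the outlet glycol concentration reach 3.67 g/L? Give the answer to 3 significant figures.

Species balance: V dC/dt = Q(C_in − C) ⇒ τ = V/Q = 51.544 s.
C(t) = C_in + (C₀ − C_in) e^(−t/τ). Set C = 3.67 and solve for t:
e^(−t/τ) = (C − C_in)/(C₀ − C_in) = (3.67 − 3.96)/(0.279 − 3.96) = 0.078783
t = −τ ln(…) = 51.544 × 2.5411 = 130.98 s.

131 s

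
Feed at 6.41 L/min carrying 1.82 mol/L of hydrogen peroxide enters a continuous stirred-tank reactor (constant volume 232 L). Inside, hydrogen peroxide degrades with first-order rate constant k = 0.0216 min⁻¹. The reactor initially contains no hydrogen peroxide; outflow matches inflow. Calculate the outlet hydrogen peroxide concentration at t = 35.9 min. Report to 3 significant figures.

V dC/dt = Q(C_in − C) − k V C.
dC/dt = (Q/V) C_in − (Q/V + k) C; effective rate a = Q/V + k = 0.027629 + 0.0216 = 0.049229 min⁻¹.
C_ss = Q C_in/(Q + kV) = 1.0215 mol/L; C(t) = C_ss + (C₀ − C_ss) e^(−a t).
C(35.9) = 1.0215 + (-1.0215)·e^(−0.049229·35.9) = 1.0215 + (-1.0215)·0.17079 = 0.84700 mol/L.

0.847 mol/L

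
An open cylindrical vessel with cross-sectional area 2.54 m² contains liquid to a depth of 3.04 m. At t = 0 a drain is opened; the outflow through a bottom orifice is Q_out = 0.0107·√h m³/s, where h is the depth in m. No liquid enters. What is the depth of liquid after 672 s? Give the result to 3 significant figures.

With no inflow, A dh/dt = −0.0107 √h.
Separate and integrate: 2(√h − √h₀) = −(0.0107/A) t.
√h = √3.04 − 0.0107·672/(2·2.54) = 1.7436 − 1.4154 = 0.32813.
h = 0.32813² = 0.10767 m.

0.108 m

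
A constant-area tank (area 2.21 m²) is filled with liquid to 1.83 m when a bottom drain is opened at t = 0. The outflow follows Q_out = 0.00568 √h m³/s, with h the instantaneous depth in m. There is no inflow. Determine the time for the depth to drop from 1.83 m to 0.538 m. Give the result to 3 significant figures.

With no inflow, A dh/dt = −0.00568 √h.
∫ h^(−1/2) dh = −(0.00568/A) ∫ dt, giving 2√h = 2√h₀ − (0.00568/A) t.
t = 2A(√h₀ − √h)/0.00568 = 2·2.21·(√1.83 − √0.538)/0.00568
  = 4.4200 × (1.3528 − 0.73348) / 0.00568 = 481.91 s.

482 s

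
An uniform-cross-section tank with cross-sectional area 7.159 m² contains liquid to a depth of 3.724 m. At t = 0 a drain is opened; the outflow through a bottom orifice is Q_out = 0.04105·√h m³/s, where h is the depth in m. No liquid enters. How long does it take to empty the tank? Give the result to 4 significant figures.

Volume balance on the tank: A dh/dt = −0.04105 √h.
Separate and integrate: 2(√h − √h₀) = −(0.04105/A) t.
Tank is empty when √h = 0: t_empty = 2A√h₀/0.04105.
t_empty = 2·7.159·√3.724/0.04105 = 14.3180·1.92977/0.04105 = 673.091 s.

673.1 s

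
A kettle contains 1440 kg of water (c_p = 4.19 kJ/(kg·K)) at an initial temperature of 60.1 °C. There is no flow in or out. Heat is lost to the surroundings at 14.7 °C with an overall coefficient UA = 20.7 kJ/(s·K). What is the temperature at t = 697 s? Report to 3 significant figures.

Unsteady energy balance on the tank contents: M c_p dT/dt = −UA(T − T_amb).
dT/dt = (T_ss − T)/τ with T_ss = T_amb = 14.700 °C, τ = M c_p/UA = 1440·4.19/20.7 = 291.48 s.
Solution: T(t) = T_ss + (T₀ − T_ss) e^(−t/τ).
T(697) = 14.700 + (45.400)·0.091514 = 18.855 °C.

18.9 °C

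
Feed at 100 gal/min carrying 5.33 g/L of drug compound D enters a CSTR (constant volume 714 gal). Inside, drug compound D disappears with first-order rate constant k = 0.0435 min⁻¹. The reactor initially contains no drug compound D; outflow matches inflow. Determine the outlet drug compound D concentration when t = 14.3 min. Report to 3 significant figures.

Species balance: V dC/dt = Q C_in − Q C − k V C.
dC/dt = (Q/V) C_in − (Q/V + k) C; effective rate a = Q/V + k = 0.14006 + 0.0435 = 0.18356 min⁻¹.
C_ss = Q C_in/(Q + kV) = 4.0669 g/L; C(t) = C_ss + (C₀ − C_ss) e^(−a t).
C(14.3) = 4.0669 + (-4.0669)·e^(−0.18356·14.3) = 4.0669 + (-4.0669)·0.072451 = 3.7722 g/L.

3.77 g/L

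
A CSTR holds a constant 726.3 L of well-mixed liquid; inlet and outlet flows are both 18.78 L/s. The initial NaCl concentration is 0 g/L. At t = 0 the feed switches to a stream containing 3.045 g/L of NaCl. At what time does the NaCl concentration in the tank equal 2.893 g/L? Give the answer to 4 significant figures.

Species balance: V dC/dt = Q(C_in − C) ⇒ τ = V/Q = 38.6741 s.
C(t) = C_in + (C₀ − C_in) e^(−t/τ). Set C = 2.893 and solve for t:
e^(−t/τ) = (C − C_in)/(C₀ − C_in) = (2.893 − 3.045)/(0 − 3.045) = 0.0499179
t = −τ ln(…) = 38.6741 × 2.99738 = 115.921 s.

115.9 s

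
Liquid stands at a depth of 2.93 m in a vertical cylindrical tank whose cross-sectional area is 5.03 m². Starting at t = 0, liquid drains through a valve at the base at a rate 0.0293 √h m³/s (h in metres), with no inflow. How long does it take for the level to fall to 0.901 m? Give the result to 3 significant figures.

With no inflow, A dh/dt = −0.0293 √h.
Separate and integrate: 2(√h − √h₀) = −(0.0293/A) t.
t = 2A(√h₀ − √h)/0.0293 = 2·5.03·(√2.93 − √0.901)/0.0293
  = 10.060 × (1.7117 − 0.94921) / 0.0293 = 261.81 s.

262 s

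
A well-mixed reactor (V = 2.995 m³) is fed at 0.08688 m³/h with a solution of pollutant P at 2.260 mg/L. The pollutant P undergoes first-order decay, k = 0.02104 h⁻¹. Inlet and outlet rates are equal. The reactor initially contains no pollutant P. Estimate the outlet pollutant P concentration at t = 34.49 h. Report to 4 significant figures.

1.077 mg/L

Accumulation = in − out − consumed: V dC/dt = Q C_in − Q C − k V C.
This is linear with rate a = Q/V + k = 0.0500483 h⁻¹.
C_ss = Q C_in/(Q + kV) = 1.30991 mg/L; C(t) = C_ss + (C₀ − C_ss) e^(−a t).
C(34.49) = 1.30991 + (-1.30991)·e^(−0.0500483·34.49) = 1.30991 + (-1.30991)·0.177965 = 1.07679 mg/L.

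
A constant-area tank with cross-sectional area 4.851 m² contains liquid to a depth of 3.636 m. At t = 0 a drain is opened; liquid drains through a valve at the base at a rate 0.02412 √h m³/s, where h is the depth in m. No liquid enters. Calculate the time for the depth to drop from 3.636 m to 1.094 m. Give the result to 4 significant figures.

A dh/dt = −Q_out = −0.02412 √h.
∫ h^(−1/2) dh = −(0.02412/A) ∫ dt, giving 2√h = 2√h₀ − (0.02412/A) t.
t = 2A(√h₀ − √h)/0.02412 = 2·4.851·(√3.636 − √1.094)/0.02412
  = 9.70200 × (1.90683 − 1.04594) / 0.02412 = 346.281 s.

346.3 s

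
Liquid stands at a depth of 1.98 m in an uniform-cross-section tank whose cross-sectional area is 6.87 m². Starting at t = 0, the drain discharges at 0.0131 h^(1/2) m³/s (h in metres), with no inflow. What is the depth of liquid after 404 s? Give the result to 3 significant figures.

1.04 m

A dh/dt = −Q_out = −0.0131 √h.
Separate and integrate: 2(√h − √h₀) = −(0.0131/A) t.
√h = √1.98 − 0.0131·404/(2·6.87) = 1.4071 − 0.38518 = 1.0219.
h = 1.0219² = 1.0444 m.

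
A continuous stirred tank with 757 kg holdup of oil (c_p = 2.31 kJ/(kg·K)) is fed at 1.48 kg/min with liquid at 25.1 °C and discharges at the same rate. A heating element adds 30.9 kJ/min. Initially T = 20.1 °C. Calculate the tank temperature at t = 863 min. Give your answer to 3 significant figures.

M c_p dT/dt = ṁ c_p (T_in − T) + Q̇.
τ = M/ṁ = 511.49 min; T_ss = T_in + Q̇/(ṁ c_p) = 25.1 + 30.9/(1.48·2.31) = 34.138 °C.
Integrating: T(t) = T_ss + (T₀ − T_ss) e^(−t/τ).
T(863) = 34.138 + (-14.038)·e^(−863/511.49) = 34.138 + (-14.038)·0.18503 = 31.541 °C.

31.5 °C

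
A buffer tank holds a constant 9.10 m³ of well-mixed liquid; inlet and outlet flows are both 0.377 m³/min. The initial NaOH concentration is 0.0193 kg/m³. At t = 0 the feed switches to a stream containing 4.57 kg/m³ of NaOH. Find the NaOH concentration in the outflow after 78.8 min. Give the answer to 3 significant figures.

Species balance on the tank: V dC/dt = Q(C_in − C).
Time constant τ = V/Q = 9.10/0.377 = 24.138 min.
C approaches C_in exponentially: C(t) = C_in + (C₀ − C_in) e^(−t/τ).
C(78.8) = 4.57 + (0.0193 − 4.57)·e^(−78.8/24.138) = 4.57 + (-4.5507)·0.038213 = 4.3961 kg/m³.

4.40 kg/m³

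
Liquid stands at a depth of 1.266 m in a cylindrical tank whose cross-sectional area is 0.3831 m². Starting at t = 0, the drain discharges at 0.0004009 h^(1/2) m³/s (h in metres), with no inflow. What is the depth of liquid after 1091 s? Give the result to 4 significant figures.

0.3073 m

Volume balance on the tank: A dh/dt = −0.0004009 √h.
This is separable: 2 d(√h)/dt = −0.0004009/A, so √h = √h₀ − (0.0004009/(2A)) t.
√h = √1.266 − 0.0004009·1091/(2·0.3831) = 1.12517 − 0.570846 = 0.554321.
h = 0.554321² = 0.307272 m.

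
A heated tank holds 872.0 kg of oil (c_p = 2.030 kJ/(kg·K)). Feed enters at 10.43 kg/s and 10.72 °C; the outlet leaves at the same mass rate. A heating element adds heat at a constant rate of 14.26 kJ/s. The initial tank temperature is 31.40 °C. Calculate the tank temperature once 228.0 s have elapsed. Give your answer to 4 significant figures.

M c_p dT/dt = ṁ c_p (T_in − T) + Q̇.
τ = M/ṁ = 83.6050 s; T_ss = T_in + Q̇/(ṁ c_p) = 10.72 + 14.26/(10.43·2.030) = 11.3935 °C.
This is linear first-order; T(t) = T_ss + (T₀ − T_ss) e^(−t/τ).
T(228.0) = 11.3935 + (20.0065)·e^(−228.0/83.6050) = 11.3935 + (20.0065)·0.0654080 = 12.7021 °C.

12.70 °C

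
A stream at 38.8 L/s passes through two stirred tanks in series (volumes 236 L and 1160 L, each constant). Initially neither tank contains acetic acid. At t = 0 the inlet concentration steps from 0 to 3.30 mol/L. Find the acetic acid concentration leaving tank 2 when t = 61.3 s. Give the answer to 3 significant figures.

Time constants: τᵢ = Vᵢ/Q for each well-mixed tank.
τ₁ = 236/38.8 = 6.0825 s; τ₂ = 1160/38.8 = 29.897 s.
Tank 1: C₁ = C_in(1 − e^(−t/τ₁)). Tank 2 (τ₁ ≠ τ₂): C₂ = C_in[1 − (τ₁ e^(−t/τ₁) − τ₂ e^(−t/τ₂))/(τ₁ − τ₂)].
At t = 61.3: e^(−t/τ₁) = 4.1988e-05, e^(−t/τ₂) = 0.12869.
C₂ = 3.30·[1 − (6.0825·4.1988e-05 − 29.897·0.12869)/(-23.814)] = 3.30·0.83846 = 2.7669 mol/L.

2.77 mol/L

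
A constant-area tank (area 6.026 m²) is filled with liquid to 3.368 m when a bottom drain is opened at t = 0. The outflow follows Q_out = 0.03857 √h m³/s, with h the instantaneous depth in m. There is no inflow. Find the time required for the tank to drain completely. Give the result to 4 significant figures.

Mass balance (ρ constant): A dh/dt = −0.03857 √h.
∫ h^(−1/2) dh = −(0.03857/A) ∫ dt, giving 2√h = 2√h₀ − (0.03857/A) t.
Set h = 0: 2√h₀ = (0.03857/A) t_empty ⇒ t_empty = 2A√h₀/0.03857.
t_empty = 2·6.026·√3.368/0.03857 = 12.0520·1.83521/0.03857 = 573.450 s.

573.4 s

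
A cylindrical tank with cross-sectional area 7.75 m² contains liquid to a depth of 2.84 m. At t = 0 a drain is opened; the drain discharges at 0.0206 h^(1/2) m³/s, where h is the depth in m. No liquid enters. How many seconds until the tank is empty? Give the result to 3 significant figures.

1270 s

Mass balance (ρ constant): A dh/dt = −0.0206 √h.
Separate and integrate: 2(√h − √h₀) = −(0.0206/A) t.
Tank is empty when √h = 0: t_empty = 2A√h₀/0.0206.
t_empty = 2·7.75·√2.84/0.0206 = 15.500·1.6852/0.0206 = 1268.0 s.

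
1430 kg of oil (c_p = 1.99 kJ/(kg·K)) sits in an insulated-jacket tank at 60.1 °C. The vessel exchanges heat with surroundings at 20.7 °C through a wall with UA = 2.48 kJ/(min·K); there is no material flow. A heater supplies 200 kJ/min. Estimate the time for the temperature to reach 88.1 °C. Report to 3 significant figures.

1300 min

M c_p dT/dt = −UA(T − T_amb) + Q̇.
τ = M c_p/UA = 1147.5 min; T_ss = T_amb + Q̇/UA = 20.7 + 200/2.48 = 101.35 °C.
T(t) = T_ss + (T₀ − T_ss)e^(−t/τ); set T = 88.1:
t = −τ ln[(T − T_ss)/(T₀ − T_ss)] = −1147.5 · ln(0.32113) = 1303.4 min.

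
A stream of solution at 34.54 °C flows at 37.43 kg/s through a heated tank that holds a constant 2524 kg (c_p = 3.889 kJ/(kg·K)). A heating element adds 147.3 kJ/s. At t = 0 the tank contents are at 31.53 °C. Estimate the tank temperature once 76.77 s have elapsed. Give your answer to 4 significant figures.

34.26 °C

Heat balance on the well-mixed liquid: M c_p dT/dt = ṁ c_p (T_in − T) + 147.3.
Rearrange: dT/dt = (T_ss − T)/τ with τ = M/ṁ = 67.4325 s and T_ss = T_in + Q̇/(ṁ c_p) = 35.5519 °C.
Integrating: T(t) = T_ss + (T₀ − T_ss) e^(−t/τ).
T(76.77) = 35.5519 + (-4.02192)·e^(−76.77/67.4325) = 35.5519 + (-4.02192)·0.320308 = 34.2637 °C.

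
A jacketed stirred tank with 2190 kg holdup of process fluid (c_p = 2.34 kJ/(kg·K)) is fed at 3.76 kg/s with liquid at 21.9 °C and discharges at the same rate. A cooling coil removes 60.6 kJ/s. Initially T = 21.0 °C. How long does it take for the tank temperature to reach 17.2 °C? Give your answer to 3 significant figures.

M c_p dT/dt = ṁ c_p (T_in − T) − Q̇.
τ = M/ṁ = 582.45 s; T_ss = T_in − Q̇/(ṁ c_p) = 15.012 °C.
T(t) = T_ss + (T₀ − T_ss) e^(−t/τ). Set T = 17.2:
e^(−t/τ) = (17.2 − 15.012)/(21.0 − 15.012) = 0.36536
t = −582.45 · ln(0.36536) = 586.45 s.

586 s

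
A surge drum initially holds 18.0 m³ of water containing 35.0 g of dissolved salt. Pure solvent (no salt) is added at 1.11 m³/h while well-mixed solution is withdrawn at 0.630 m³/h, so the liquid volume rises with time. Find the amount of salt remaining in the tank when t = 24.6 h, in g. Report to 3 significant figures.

Let m(t) be the amount of salt. Volume: V(t) = V₀ + (Q_in − Q_out) t = 18.0 + 0.48000 t; V(24.6) = 29.808 m³.
No salt enters, so dm/dt = −Q_out · (m/V).
dm/m = −Q_out dt/(V₀ + 0.48000 t); integrating gives ln(m/m₀) = −(Q_out/(Q_in−Q_out)) ln(V/V₀).
m = m₀ (V₀/V)^(Q_out/(Q_in−Q_out)) = 35.0 × (18.0/29.808)^(1.3125) = 18.053 g.

18.1 g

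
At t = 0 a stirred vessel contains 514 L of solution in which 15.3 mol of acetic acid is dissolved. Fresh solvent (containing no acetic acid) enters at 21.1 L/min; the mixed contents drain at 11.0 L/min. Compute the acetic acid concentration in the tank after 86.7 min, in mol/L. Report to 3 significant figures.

Let m(t) be the amount of acetic acid. Volume: V(t) = V₀ + (Q_in − Q_out) t = 514 + 10.100 t; V(86.7) = 1389.7 L.
No acetic acid enters, so dm/dt = −Q_out · (m/V).
Separate: dm/m = −Q_out dt/V(t) ⇒ ln(m/m₀) = −(Q_out/(Q_in−Q_out)) ln(V/V₀).
m = m₀ (V₀/V)^(Q_out/(Q_in−Q_out)) = 15.3 × (514/1389.7)^(1.0891) = 5.1791 mol.
C = m/V = 5.1791/1389.7 = 0.0037268 mol/L.

0.00373 mol/L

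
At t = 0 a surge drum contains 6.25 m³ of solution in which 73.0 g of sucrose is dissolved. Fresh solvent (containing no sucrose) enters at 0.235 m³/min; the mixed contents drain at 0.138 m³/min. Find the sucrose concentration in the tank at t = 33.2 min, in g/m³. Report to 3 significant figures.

Total volume: dV/dt = Q_in − Q_out = 0.097000 m³/min, so V(t) = 6.25 + 0.097000 t and V(33.2) = 9.4704 m³.
Species balance (pure solvent in): dm/dt = −Q_out · m/V(t).
dm/m = −Q_out dt/(V₀ + 0.097000 t); integrating gives ln(m/m₀) = −(Q_out/(Q_in−Q_out)) ln(V/V₀).
m = m₀ (V₀/V)^(Q_out/(Q_in−Q_out)) = 73.0 × (6.25/9.4704)^(1.4227) = 40.415 g.
C = m/V = 40.415/9.4704 = 4.2675 g/m³.

4.27 g/m³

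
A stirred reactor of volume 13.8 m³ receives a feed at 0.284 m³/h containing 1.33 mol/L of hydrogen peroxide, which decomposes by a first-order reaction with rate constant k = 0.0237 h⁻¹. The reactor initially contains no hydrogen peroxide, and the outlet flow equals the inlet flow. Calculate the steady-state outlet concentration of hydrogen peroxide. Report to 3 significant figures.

Species balance: V dC/dt = Q C_in − Q C − k V C.
Steady state (dC/dt = 0): C_ss = Q C_in/(Q + kV) = C_in/(1 + kV/Q).
C_ss = 0.284·1.33/(0.284 + 0.0237·13.8) = 0.37772/0.61106 = 0.61814 mol/L.

0.618 mol/L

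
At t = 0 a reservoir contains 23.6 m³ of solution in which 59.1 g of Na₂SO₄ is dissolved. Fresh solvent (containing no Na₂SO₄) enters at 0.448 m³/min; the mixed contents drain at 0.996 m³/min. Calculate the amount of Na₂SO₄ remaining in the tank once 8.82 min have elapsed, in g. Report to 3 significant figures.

39.0 g

Total volume: dV/dt = Q_in − Q_out = -0.54800 m³/min, so V(t) = 23.6 − 0.54800 t and V(8.82) = 18.767 m³.
No Na₂SO₄ enters, so dm/dt = −Q_out · (m/V).
Separate: dm/m = −Q_out dt/V(t) ⇒ ln(m/m₀) = −(Q_out/(Q_in−Q_out)) ln(V/V₀).
m = m₀ (V₀/V)^(Q_out/(Q_in−Q_out)) = 59.1 × (23.6/18.767)^(-1.8175) = 38.967 g.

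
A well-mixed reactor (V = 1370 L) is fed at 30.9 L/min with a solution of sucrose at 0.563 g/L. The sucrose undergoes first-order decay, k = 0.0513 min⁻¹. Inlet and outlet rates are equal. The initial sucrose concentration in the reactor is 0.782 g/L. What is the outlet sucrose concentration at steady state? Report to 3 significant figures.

V dC/dt = Q(C_in − C) − k V C.
At steady state: 0 = Q C_in − (Q + kV) C_ss, so C_ss = Q C_in/(Q + kV).
C_ss = 30.9·0.563/(30.9 + 0.0513·1370) = 17.397/101.18 = 0.17194 g/L.

0.172 g/L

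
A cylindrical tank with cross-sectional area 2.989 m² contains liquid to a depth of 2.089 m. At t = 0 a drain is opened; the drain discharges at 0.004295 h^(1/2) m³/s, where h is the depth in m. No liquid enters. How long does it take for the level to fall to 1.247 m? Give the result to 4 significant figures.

With no inflow, A dh/dt = −0.004295 √h.
This is separable: 2 d(√h)/dt = −0.004295/A, so √h = √h₀ − (0.004295/(2A)) t.
t = 2A(√h₀ − √h)/0.004295 = 2·2.989·(√2.089 − √1.247)/0.004295
  = 5.97800 × (1.44534 − 1.11669) / 0.004295 = 457.426 s.

457.4 s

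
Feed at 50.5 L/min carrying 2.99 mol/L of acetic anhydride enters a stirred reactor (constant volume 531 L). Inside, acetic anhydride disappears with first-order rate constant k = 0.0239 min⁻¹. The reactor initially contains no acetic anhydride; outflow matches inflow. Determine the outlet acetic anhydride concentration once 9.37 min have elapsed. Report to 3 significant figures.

Accumulation = in − out − consumed: V dC/dt = Q C_in − Q C − k V C.
dC/dt = (Q/V) C_in − (Q/V + k) C; effective rate a = Q/V + k = 0.095104 + 0.0239 = 0.11900 min⁻¹.
C_ss = Q C_in/(Q + kV) = 2.3895 mol/L; C(t) = C_ss + (C₀ − C_ss) e^(−a t).
C(9.37) = 2.3895 + (-2.3895)·e^(−0.11900·9.37) = 2.3895 + (-2.3895)·0.32789 = 1.6060 mol/L.

1.61 mol/L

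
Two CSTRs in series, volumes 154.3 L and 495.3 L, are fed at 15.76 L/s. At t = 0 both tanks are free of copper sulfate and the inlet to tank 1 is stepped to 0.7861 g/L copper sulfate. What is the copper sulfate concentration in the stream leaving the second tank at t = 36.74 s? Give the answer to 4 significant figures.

0.4397 g/L

Each tank obeys Vᵢ dCᵢ/dt = Q(Cᵢ₋₁ − Cᵢ), so τᵢ = Vᵢ/Q.
τ₁ = 154.3/15.76 = 9.79061 s; τ₂ = 495.3/15.76 = 31.4277 s.
Solving the cascade with C₁(0)=C₂(0)=0 gives C₂(t) = C_in[1 − (τ₁ e^(−t/τ₁) − τ₂ e^(−t/τ₂))/(τ₁ − τ₂)].
At t = 36.74: e^(−t/τ₁) = 0.0234573, e^(−t/τ₂) = 0.310667.
C₂ = 0.7861·[1 − (9.79061·0.0234573 − 31.4277·0.310667)/(-21.6371)] = 0.7861·0.559373 = 0.439723 g/L.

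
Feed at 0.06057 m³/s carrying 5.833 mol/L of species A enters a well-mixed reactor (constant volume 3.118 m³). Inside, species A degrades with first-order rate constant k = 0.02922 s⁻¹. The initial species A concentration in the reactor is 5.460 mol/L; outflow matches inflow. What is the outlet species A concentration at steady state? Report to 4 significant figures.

2.329 mol/L

Species balance: V dC/dt = Q C_in − Q C − k V C.
Steady state (dC/dt = 0): C_ss = Q C_in/(Q + kV) = C_in/(1 + kV/Q).
C_ss = 0.06057·5.833/(0.06057 + 0.02922·3.118) = 0.353305/0.151678 = 2.32931 mol/L.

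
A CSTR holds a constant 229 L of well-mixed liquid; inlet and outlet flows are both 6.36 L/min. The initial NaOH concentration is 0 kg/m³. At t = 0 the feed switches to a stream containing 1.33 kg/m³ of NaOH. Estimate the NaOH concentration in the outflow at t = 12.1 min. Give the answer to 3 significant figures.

Transient balance on the dissolved component: V dC/dt = Q(C_in − C).
Time constant τ = V/Q = 229/6.36 = 36.006 min.
C approaches C_in exponentially: C(t) = C_in + (C₀ − C_in) e^(−t/τ).
C(12.1) = 1.33 + (0 − 1.33)·e^(−12.1/36.006) = 1.33 + (-1.3300)·0.71459 = 0.37960 kg/m³.

0.380 kg/m³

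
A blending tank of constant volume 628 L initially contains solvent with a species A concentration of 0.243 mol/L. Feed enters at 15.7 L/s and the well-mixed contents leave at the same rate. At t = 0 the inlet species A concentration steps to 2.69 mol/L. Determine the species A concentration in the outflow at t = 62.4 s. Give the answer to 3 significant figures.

Unsteady species balance (constant V, well mixed): V dC/dt = Q(C_in − C).
Time constant τ = V/Q = 628/15.7 = 40.000 s.
Integrating: C(t) = C_in + (C₀ − C_in) e^(−t/τ).
C(62.4) = 2.69 + (0.243 − 2.69)·e^(−62.4/40.000) = 2.69 + (-2.4470)·0.21014 = 2.1758 mol/L.

2.18 mol/L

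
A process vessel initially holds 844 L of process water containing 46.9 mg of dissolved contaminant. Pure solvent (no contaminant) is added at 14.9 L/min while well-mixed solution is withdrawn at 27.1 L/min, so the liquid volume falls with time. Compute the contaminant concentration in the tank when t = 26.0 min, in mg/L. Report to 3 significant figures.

Total volume: dV/dt = Q_in − Q_out = -12.200 L/min, so V(t) = 844 − 12.200 t and V(26.0) = 526.80 L.
Species balance (pure solvent in): dm/dt = −Q_out · m/V(t).
dm/m = −Q_out dt/(V₀ − 12.200 t); integrating gives ln(m/m₀) = −(Q_out/(Q_in−Q_out)) ln(V/V₀).
m = m₀ (V₀/V)^(Q_out/(Q_in−Q_out)) = 46.9 × (844/526.80)^(-2.2213) = 16.462 mg.
C = m/V = 16.462/526.80 = 0.031249 mg/L.

0.0312 mg/L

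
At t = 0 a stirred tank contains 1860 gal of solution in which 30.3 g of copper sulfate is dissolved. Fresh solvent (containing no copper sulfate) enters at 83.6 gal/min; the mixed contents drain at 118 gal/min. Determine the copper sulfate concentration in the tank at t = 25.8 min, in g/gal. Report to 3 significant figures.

0.00337 g/gal

Let m(t) be the amount of copper sulfate. Volume: V(t) = V₀ + (Q_in − Q_out) t = 1860 − 34.400 t; V(25.8) = 972.48 gal.
Species balance (pure solvent in): dm/dt = −Q_out · m/V(t).
dm/m = −Q_out dt/(V₀ − 34.400 t); integrating gives ln(m/m₀) = −(Q_out/(Q_in−Q_out)) ln(V/V₀).
m = m₀ (V₀/V)^(Q_out/(Q_in−Q_out)) = 30.3 × (1860/972.48)^(-3.4302) = 3.2763 g.
C = m/V = 3.2763/972.48 = 0.0033690 g/gal.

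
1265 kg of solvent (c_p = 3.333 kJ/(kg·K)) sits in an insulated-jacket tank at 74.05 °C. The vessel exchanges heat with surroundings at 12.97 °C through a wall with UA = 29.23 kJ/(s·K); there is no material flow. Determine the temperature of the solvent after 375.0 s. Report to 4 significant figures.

Lumped-capacitance energy balance: M c_p dT/dt = UA(T_amb − T).
dT/dt = (T_ss − T)/τ with T_ss = T_amb = 12.9700 °C, τ = M c_p/UA = 1265·3.333/29.23 = 144.244 s.
This is linear first-order; T(t) = T_ss + (T₀ − T_ss) e^(−t/τ).
T(375.0) = 12.9700 + (61.0800)·0.0742910 = 17.5077 °C.

17.51 °C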